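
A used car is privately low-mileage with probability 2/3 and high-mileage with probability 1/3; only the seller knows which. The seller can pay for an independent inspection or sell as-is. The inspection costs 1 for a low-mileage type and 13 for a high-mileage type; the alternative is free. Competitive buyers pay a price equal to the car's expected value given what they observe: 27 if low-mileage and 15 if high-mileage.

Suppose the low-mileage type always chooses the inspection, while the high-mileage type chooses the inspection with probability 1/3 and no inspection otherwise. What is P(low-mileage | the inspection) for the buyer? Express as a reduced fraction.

P(the inspection) = (2/3)·1 + (1/3)·(1/3) = 7/9.
By Bayes' rule, P(low-mileage | the inspection) = (2/3) / (7/9) = 6/7.

6/7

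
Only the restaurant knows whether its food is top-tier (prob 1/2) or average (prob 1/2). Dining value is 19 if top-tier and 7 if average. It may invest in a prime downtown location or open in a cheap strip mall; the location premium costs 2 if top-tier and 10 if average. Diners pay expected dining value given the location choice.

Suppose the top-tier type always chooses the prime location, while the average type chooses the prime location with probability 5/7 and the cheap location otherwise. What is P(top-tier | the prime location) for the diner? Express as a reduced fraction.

P(the prime location) = (1/2)·1 + (1/2)·(5/7) = 6/7.
By Bayes' rule, P(top-tier | the prime location) = (1/2) / (6/7) = 7/12.

7/12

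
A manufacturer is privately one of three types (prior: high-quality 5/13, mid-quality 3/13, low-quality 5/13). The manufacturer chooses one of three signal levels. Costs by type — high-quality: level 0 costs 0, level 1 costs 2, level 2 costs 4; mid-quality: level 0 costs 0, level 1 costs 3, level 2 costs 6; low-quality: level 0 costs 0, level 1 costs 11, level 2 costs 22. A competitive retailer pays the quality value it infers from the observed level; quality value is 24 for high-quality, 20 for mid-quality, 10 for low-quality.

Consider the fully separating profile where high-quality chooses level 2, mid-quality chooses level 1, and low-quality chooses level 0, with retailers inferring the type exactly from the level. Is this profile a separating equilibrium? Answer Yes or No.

No

Separating prices: level 2 → 24, level 1 → 20, level 0 → 10.
high-quality (assigned level 2): level 0: 10 − 0 = 10; level 1: 20 − 2 = 18; level 2: 24 − 4 = 20. high-quality stays.
mid-quality (assigned level 1): level 0: 10 − 0 = 10; level 1: 20 − 3 = 17; level 2: 24 − 6 = 18. mid-quality prefers level 2.
low-quality (assigned level 0): level 0: 10 − 0 = 10; level 1: 20 − 11 = 9; level 2: 24 − 22 = 2. low-quality stays.
At least one type deviates; the separating profile fails.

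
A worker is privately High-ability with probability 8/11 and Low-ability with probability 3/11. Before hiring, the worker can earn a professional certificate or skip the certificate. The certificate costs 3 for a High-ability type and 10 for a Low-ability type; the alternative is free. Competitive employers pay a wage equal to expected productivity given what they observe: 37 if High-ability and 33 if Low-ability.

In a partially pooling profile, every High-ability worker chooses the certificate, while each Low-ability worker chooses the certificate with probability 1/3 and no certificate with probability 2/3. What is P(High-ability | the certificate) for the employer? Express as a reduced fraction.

P(the certificate) = (8/11)·1 + (3/11)·(1/3) = 9/11.
By Bayes' rule, P(High-ability | the certificate) = (8/11) / (9/11) = 8/9.

8/9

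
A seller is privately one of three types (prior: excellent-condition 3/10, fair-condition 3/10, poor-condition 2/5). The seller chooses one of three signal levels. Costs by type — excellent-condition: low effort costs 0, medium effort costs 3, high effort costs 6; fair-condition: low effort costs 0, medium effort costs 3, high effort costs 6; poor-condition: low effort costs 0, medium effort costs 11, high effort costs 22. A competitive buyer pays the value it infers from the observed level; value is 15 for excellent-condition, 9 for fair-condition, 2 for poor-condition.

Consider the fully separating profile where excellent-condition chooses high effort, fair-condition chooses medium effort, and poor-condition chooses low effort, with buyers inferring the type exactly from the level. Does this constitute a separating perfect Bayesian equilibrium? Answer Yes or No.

No

Separating prices: high effort → 15, medium effort → 9, low effort → 2.
excellent-condition (assigned high effort): low effort: 2 − 0 = 2; medium effort: 9 − 3 = 6; high effort: 15 − 6 = 9. excellent-condition stays.
fair-condition (assigned medium effort): low effort: 2 − 0 = 2; medium effort: 9 − 3 = 6; high effort: 15 − 6 = 9. fair-condition prefers high effort.
poor-condition (assigned low effort): low effort: 2 − 0 = 2; medium effort: 9 − 11 = -2; high effort: 15 − 22 = -7. poor-condition stays.
At least one type deviates; the separating profile fails.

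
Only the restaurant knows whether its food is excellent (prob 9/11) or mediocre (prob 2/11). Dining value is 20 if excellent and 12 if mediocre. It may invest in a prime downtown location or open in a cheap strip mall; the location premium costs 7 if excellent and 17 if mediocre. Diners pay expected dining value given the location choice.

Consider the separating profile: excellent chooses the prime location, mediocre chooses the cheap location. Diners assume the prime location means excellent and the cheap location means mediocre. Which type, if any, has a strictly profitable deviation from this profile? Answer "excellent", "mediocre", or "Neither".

Neither

The prime location pays 20; the cheap location pays 12.
excellent: assigned the prime location, nets 20 − 7 = 13; deviating to the cheap location nets 12.
mediocre: assigned the cheap location, nets 12; deviating to the prime location nets 20 − 17 = 3.
Both types strictly prefer their assigned action; no profitable deviation.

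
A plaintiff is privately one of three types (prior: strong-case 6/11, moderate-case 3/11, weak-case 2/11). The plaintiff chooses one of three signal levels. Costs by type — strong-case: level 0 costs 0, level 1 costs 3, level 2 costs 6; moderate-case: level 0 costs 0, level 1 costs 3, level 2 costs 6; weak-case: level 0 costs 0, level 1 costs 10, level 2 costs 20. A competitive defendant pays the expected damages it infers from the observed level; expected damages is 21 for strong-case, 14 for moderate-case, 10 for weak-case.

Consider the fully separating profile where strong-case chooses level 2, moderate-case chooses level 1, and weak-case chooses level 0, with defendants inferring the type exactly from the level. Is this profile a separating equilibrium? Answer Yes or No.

No

Separating settlements: level 2 → 21, level 1 → 14, level 0 → 10.
strong-case (assigned level 2): level 0: 10 − 0 = 10; level 1: 14 − 3 = 11; level 2: 21 − 6 = 15. strong-case stays.
moderate-case (assigned level 1): level 0: 10 − 0 = 10; level 1: 14 − 3 = 11; level 2: 21 − 6 = 15. moderate-case prefers level 2.
weak-case (assigned level 0): level 0: 10 − 0 = 10; level 1: 14 − 10 = 4; level 2: 21 − 20 = 1. weak-case stays.
At least one type deviates; the separating profile fails.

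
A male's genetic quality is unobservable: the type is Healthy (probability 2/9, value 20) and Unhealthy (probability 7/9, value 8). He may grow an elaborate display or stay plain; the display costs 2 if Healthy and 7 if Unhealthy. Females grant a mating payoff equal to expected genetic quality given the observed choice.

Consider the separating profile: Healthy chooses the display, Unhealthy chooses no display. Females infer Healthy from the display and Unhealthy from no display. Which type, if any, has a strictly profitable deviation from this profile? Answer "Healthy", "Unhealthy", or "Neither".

The display pays 20; no display pays 8.
Healthy: assigned the display, nets 20 − 2 = 18; deviating to no display nets 8.
Unhealthy: assigned no display, nets 8; deviating to the display nets 20 − 7 = 13.
The Unhealthy type gains 5 by deviating.

Unhealthy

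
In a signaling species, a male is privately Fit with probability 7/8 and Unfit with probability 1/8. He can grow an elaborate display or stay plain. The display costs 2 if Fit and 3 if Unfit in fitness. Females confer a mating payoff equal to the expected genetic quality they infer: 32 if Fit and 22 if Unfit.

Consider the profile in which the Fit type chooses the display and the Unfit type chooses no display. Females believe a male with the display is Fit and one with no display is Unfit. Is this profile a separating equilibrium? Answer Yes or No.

No

Under these beliefs, the display earns mating payoff 32 and no display earns mating payoff 22.
Fit: the display nets 32 − 2 = 30; no display nets 22. Fit prefers the display.
Unfit: the display nets 32 − 3 = 29; no display nets 22. Unfit would deviate to the display.
Unfit has a profitable deviation, so the profile is not an equilibrium.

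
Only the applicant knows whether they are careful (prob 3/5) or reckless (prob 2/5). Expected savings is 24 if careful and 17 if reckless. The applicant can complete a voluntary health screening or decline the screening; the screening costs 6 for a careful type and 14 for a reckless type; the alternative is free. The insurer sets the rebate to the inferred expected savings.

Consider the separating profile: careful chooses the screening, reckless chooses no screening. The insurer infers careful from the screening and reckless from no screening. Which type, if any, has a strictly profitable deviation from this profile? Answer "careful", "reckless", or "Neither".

Neither

The screening pays 24; no screening pays 17.
careful: assigned the screening, nets 24 − 6 = 18; deviating to no screening nets 17.
reckless: assigned no screening, nets 17; deviating to the screening nets 24 − 14 = 10.
Both types strictly prefer their assigned action; no profitable deviation.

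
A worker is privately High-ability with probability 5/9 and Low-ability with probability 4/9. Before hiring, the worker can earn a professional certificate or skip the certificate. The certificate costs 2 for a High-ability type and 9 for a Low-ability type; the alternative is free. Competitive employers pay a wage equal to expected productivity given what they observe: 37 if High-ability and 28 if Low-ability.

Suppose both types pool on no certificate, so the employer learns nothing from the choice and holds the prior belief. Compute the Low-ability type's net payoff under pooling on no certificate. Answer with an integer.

Pooled wage = 5/9·37 + 4/9·28 = 33.
Low-ability pays no cost for no certificate, so net payoff = 33.

33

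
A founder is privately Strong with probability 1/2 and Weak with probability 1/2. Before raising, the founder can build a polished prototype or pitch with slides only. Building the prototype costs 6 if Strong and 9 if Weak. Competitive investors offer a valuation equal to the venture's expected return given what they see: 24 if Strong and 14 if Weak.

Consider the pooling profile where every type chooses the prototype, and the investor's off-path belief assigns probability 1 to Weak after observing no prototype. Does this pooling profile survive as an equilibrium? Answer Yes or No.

No

On path, the investor holds the prior and pays 1/2·24 + 1/2·14 = 19. Off path (no prototype), believing Weak, it pays 14.
Strong: the prototype nets 19 − 6 = 13; no prototype nets 14. Strong would deviate.
Weak: the prototype nets 19 − 9 = 10; no prototype nets 14. Weak would deviate.
A type deviates, so pooling fails.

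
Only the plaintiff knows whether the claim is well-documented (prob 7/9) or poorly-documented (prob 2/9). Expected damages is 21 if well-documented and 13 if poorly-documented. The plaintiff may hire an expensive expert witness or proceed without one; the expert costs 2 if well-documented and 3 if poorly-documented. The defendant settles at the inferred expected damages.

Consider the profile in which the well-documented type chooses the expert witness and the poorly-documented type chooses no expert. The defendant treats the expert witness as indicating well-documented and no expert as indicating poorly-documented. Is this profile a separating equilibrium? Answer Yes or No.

No

Under these beliefs, the expert witness earns settlement 21 and no expert earns settlement 13.
well-documented: the expert witness nets 21 − 2 = 19; no expert nets 13. well-documented prefers the expert witness.
poorly-documented: the expert witness nets 21 − 3 = 18; no expert nets 13. poorly-documented would deviate to the expert witness.
poorly-documented has a profitable deviation, so the profile is not an equilibrium.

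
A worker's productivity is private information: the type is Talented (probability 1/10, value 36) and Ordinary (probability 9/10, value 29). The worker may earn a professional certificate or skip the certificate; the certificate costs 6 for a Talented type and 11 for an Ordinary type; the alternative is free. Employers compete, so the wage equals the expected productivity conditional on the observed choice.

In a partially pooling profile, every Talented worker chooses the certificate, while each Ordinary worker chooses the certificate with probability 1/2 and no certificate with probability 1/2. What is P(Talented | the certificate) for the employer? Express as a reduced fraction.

2/11

P(the certificate) = (1/10)·1 + (9/10)·(1/2) = 11/20.
By Bayes' rule, P(Talented | the certificate) = (1/10) / (11/20) = 2/11.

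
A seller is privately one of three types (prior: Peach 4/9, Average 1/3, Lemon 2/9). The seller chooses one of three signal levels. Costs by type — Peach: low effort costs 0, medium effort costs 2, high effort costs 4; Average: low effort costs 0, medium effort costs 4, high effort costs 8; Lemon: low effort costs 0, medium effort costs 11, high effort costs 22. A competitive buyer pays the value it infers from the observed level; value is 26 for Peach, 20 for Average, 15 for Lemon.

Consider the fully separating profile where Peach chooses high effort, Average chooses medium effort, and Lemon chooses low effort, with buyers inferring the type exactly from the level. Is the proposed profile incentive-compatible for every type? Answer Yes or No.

Separating prices: high effort → 26, medium effort → 20, low effort → 15.
Peach (assigned high effort): low effort: 15 − 0 = 15; medium effort: 20 − 2 = 18; high effort: 26 − 4 = 22. Peach stays.
Average (assigned medium effort): low effort: 15 − 0 = 15; medium effort: 20 − 4 = 16; high effort: 26 − 8 = 18. Average prefers high effort.
Lemon (assigned low effort): low effort: 15 − 0 = 15; medium effort: 20 − 11 = 9; high effort: 26 − 22 = 4. Lemon stays.
At least one type deviates; the separating profile fails.

No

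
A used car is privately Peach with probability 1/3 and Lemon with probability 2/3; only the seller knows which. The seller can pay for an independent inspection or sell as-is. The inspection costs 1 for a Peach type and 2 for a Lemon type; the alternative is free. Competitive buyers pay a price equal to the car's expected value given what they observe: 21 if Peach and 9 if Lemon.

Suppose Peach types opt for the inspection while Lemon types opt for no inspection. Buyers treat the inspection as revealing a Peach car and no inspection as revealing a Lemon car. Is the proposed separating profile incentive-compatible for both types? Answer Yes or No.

No

Under these beliefs, the inspection earns price 21 and no inspection earns price 9.
Peach: the inspection nets 21 − 1 = 20; no inspection nets 9. Peach prefers the inspection.
Lemon: the inspection nets 21 − 2 = 19; no inspection nets 9. Lemon would deviate to the inspection.
Lemon has a profitable deviation, so the profile is not an equilibrium.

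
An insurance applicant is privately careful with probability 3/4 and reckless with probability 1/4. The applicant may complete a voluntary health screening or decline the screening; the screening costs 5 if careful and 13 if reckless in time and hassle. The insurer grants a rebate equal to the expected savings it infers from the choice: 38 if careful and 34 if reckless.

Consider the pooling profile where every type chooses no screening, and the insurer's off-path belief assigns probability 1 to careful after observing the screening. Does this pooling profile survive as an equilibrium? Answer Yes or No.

On path, the insurer holds the prior and pays 3/4·38 + 1/4·34 = 37. Off path (the screening), believing careful, it pays 38.
careful: no screening nets 37; the screening nets 38 − 5 = 33. careful stays.
reckless: no screening nets 37; the screening nets 38 − 13 = 25. reckless stays.
No type deviates, so pooling is sustained.

Yes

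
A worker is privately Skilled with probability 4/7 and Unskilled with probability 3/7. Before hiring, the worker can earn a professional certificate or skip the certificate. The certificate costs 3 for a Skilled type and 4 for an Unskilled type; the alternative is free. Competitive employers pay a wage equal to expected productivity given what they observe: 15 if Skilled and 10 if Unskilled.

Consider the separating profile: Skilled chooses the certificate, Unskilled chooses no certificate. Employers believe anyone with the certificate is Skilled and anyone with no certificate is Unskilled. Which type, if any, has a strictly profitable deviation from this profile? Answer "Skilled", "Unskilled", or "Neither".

The certificate pays 15; no certificate pays 10.
Skilled: assigned the certificate, nets 15 − 3 = 12; deviating to no certificate nets 10.
Unskilled: assigned no certificate, nets 10; deviating to the certificate nets 15 − 4 = 11.
The Unskilled type gains 1 by deviating.

Unskilled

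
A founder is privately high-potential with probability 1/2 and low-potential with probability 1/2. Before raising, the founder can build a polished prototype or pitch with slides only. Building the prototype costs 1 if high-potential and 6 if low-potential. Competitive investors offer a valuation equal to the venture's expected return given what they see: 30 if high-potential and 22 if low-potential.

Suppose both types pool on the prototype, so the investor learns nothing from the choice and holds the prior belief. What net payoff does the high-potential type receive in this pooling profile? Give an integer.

25

Pooled valuation = 1/2·30 + 1/2·22 = 26.
high-potential pays cost 1 for the prototype, so net payoff = 26 − 1 = 25.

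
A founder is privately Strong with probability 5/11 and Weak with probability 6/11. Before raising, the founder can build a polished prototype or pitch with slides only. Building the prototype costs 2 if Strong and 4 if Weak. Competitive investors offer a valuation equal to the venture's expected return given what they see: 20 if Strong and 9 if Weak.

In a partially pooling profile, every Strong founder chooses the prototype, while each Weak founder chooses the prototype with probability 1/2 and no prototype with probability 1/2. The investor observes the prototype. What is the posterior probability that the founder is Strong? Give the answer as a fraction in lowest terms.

5/8

P(the prototype) = (5/11)·1 + (6/11)·(1/2) = 8/11.
By Bayes' rule, P(Strong | the prototype) = (5/11) / (8/11) = 5/8.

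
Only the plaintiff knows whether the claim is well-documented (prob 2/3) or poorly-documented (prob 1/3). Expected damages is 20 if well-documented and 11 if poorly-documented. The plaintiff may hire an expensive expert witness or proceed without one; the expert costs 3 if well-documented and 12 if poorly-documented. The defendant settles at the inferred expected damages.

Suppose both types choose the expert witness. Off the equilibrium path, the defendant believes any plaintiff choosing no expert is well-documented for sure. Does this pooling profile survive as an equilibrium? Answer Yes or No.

No

On path, the defendant holds the prior and pays 2/3·20 + 1/3·11 = 17. Off path (no expert), believing well-documented, it pays 20.
well-documented: the expert witness nets 17 − 3 = 14; no expert nets 20. well-documented would deviate.
poorly-documented: the expert witness nets 17 − 12 = 5; no expert nets 20. poorly-documented would deviate.
A type deviates, so pooling fails.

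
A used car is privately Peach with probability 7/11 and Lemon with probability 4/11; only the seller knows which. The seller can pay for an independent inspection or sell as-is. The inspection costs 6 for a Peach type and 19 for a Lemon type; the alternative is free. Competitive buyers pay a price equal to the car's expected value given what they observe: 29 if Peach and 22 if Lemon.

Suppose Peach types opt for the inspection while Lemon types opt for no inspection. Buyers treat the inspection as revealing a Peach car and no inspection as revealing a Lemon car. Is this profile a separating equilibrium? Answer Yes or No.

Under these beliefs, the inspection earns price 29 and no inspection earns price 22.
Peach: the inspection nets 29 − 6 = 23; no inspection nets 22. Peach prefers the inspection.
Lemon: the inspection nets 29 − 19 = 10; no inspection nets 22. Lemon prefers no inspection.
Neither type deviates, so the separating profile is an equilibrium.

Yes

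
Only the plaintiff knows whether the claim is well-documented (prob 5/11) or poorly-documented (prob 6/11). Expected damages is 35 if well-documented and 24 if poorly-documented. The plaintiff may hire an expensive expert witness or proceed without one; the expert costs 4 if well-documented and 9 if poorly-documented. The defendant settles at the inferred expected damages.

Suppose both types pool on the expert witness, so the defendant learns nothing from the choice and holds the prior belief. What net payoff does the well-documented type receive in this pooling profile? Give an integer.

25

Pooled settlement = 5/11·35 + 6/11·24 = 29.
well-documented pays cost 4 for the expert witness, so net payoff = 29 − 4 = 25.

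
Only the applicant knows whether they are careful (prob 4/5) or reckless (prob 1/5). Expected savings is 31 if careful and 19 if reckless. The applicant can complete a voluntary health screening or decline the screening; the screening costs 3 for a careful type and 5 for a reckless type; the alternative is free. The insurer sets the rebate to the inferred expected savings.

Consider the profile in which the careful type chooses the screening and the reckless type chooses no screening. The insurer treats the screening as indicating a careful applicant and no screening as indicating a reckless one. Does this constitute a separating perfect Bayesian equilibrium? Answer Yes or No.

No

Under these beliefs, the screening earns rebate 31 and no screening earns rebate 19.
careful: the screening nets 31 − 3 = 28; no screening nets 19. careful prefers the screening.
reckless: the screening nets 31 − 5 = 26; no screening nets 19. reckless would deviate to the screening.
reckless has a profitable deviation, so the profile is not an equilibrium.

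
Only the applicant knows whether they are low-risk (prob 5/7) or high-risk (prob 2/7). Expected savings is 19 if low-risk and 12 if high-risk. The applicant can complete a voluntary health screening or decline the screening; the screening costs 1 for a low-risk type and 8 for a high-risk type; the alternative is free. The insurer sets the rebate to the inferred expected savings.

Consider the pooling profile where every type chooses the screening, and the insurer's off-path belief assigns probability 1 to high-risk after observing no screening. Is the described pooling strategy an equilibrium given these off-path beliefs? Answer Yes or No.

On path, the insurer holds the prior and pays 5/7·19 + 2/7·12 = 17. Off path (no screening), believing high-risk, it pays 12.
low-risk: the screening nets 17 − 1 = 16; no screening nets 12. low-risk stays.
high-risk: the screening nets 17 − 8 = 9; no screening nets 12. high-risk would deviate.
A type deviates, so pooling fails.

No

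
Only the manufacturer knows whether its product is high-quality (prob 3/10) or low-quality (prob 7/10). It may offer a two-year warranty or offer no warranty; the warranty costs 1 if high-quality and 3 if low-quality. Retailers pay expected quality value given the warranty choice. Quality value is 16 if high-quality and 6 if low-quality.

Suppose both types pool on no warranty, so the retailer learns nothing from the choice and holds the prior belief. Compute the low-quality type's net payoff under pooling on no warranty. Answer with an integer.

9

Pooled price = 3/10·16 + 7/10·6 = 9.
low-quality pays no cost for no warranty, so net payoff = 9.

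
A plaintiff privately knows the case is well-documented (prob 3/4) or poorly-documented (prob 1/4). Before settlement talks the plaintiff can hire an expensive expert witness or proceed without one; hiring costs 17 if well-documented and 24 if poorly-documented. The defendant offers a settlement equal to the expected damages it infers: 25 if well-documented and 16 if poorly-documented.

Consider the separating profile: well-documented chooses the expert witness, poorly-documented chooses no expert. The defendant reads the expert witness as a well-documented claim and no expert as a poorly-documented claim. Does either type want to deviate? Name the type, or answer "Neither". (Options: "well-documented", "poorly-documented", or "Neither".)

well-documented

The expert witness pays 25; no expert pays 16.
well-documented: assigned the expert witness, nets 25 − 17 = 8; deviating to no expert nets 16.
poorly-documented: assigned no expert, nets 16; deviating to the expert witness nets 25 − 24 = 1.
The well-documented type gains 8 by deviating.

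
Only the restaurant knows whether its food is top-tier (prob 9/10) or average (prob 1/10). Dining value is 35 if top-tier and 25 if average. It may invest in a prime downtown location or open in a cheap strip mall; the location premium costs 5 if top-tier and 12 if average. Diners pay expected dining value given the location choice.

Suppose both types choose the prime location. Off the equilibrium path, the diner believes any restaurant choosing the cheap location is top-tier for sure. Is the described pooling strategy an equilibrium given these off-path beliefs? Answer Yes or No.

On path, the diner holds the prior and pays 9/10·35 + 1/10·25 = 34. Off path (the cheap location), believing top-tier, it pays 35.
top-tier: the prime location nets 34 − 5 = 29; the cheap location nets 35. top-tier would deviate.
average: the prime location nets 34 − 12 = 22; the cheap location nets 35. average would deviate.
A type deviates, so pooling fails.

No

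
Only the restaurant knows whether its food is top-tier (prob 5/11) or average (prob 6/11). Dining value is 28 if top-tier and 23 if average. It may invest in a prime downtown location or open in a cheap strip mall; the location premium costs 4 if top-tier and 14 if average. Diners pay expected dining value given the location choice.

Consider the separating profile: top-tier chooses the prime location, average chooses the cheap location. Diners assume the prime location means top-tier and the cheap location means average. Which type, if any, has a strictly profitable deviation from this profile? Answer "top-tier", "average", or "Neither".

Neither

The prime location pays 28; the cheap location pays 23.
top-tier: assigned the prime location, nets 28 − 4 = 24; deviating to the cheap location nets 23.
average: assigned the cheap location, nets 23; deviating to the prime location nets 28 − 14 = 14.
Both types strictly prefer their assigned action; no profitable deviation.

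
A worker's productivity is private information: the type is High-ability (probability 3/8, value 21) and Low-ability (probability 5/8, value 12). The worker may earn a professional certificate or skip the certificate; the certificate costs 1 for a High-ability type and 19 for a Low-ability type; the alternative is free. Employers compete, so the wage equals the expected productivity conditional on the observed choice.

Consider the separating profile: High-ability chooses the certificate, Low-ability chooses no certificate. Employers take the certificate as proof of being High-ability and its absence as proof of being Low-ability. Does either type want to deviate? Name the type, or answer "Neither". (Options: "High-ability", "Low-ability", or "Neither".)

Neither

The certificate pays 21; no certificate pays 12.
High-ability: assigned the certificate, nets 21 − 1 = 20; deviating to no certificate nets 12.
Low-ability: assigned no certificate, nets 12; deviating to the certificate nets 21 − 19 = 2.
Both types strictly prefer their assigned action; no profitable deviation.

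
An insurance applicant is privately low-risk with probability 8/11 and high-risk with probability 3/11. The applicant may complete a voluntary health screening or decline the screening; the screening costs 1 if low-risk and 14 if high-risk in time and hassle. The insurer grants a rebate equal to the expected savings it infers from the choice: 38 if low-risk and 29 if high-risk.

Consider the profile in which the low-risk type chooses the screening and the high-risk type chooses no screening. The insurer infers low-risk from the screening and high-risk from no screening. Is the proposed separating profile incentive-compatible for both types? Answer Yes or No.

Yes

Under these beliefs, the screening earns rebate 38 and no screening earns rebate 29.
low-risk: the screening nets 38 − 1 = 37; no screening nets 29. low-risk prefers the screening.
high-risk: the screening nets 38 − 14 = 24; no screening nets 29. high-risk prefers no screening.
Neither type deviates, so the separating profile is an equilibrium.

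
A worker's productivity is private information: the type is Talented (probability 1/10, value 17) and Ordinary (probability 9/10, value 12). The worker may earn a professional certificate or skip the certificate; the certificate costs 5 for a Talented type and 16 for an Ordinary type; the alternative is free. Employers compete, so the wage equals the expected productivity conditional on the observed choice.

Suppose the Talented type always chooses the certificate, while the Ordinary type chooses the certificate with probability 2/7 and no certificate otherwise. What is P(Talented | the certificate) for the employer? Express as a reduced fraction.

P(the certificate) = (1/10)·1 + (9/10)·(2/7) = 5/14.
By Bayes' rule, P(Talented | the certificate) = (1/10) / (5/14) = 7/25.

7/25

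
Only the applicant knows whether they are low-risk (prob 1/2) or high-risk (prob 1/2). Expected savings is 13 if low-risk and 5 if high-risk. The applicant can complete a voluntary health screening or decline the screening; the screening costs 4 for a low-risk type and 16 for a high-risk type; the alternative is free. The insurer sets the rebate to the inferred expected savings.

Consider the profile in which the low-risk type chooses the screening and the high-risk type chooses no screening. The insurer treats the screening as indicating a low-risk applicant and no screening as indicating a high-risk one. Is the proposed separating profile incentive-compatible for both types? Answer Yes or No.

Under these beliefs, the screening earns rebate 13 and no screening earns rebate 5.
low-risk: the screening nets 13 − 4 = 9; no screening nets 5. low-risk prefers the screening.
high-risk: the screening nets 13 − 16 = -3; no screening nets 5. high-risk prefers no screening.
Neither type deviates, so the separating profile is an equilibrium.

Yes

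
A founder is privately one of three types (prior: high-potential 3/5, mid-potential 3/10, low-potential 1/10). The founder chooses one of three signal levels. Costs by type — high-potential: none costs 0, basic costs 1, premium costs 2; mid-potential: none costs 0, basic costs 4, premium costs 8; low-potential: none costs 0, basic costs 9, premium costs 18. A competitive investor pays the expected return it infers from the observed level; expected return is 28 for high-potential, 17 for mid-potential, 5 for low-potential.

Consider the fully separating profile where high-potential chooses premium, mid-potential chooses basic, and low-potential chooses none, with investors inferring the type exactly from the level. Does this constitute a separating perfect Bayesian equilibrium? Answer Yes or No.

No

Separating valuations: premium → 28, basic → 17, none → 5.
high-potential (assigned premium): none: 5 − 0 = 5; basic: 17 − 1 = 16; premium: 28 − 2 = 26. high-potential stays.
mid-potential (assigned basic): none: 5 − 0 = 5; basic: 17 − 4 = 13; premium: 28 − 8 = 20. mid-potential prefers premium.
low-potential (assigned none): none: 5 − 0 = 5; basic: 17 − 9 = 8; premium: 28 − 18 = 10. low-potential prefers premium.
At least one type deviates; the separating profile fails.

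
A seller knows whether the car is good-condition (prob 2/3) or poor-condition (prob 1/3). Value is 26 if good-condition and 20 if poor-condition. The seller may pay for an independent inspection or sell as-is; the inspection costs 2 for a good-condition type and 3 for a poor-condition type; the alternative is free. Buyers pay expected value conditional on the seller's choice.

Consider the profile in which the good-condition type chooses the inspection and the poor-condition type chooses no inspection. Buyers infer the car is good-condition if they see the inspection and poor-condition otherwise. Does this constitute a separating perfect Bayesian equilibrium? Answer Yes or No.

No

Under these beliefs, the inspection earns price 26 and no inspection earns price 20.
good-condition: the inspection nets 26 − 2 = 24; no inspection nets 20. good-condition prefers the inspection.
poor-condition: the inspection nets 26 − 3 = 23; no inspection nets 20. poor-condition would deviate to the inspection.
poor-condition has a profitable deviation, so the profile is not an equilibrium.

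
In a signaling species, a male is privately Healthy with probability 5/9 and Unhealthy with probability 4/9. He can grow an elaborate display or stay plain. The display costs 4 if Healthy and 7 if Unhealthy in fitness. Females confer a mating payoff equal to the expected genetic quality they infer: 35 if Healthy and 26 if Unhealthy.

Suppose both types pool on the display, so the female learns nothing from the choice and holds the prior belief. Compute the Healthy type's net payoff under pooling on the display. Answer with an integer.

Pooled mating payoff = 5/9·35 + 4/9·26 = 31.
Healthy pays cost 4 for the display, so net payoff = 31 − 4 = 27.

27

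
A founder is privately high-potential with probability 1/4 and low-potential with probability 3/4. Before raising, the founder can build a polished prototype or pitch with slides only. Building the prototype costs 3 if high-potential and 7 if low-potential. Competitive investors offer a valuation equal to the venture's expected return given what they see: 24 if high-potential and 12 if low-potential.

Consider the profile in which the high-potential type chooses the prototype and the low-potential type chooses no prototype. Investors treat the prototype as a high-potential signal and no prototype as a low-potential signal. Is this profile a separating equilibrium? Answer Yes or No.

Under these beliefs, the prototype earns valuation 24 and no prototype earns valuation 12.
high-potential: the prototype nets 24 − 3 = 21; no prototype nets 12. high-potential prefers the prototype.
low-potential: the prototype nets 24 − 7 = 17; no prototype nets 12. low-potential would deviate to the prototype.
low-potential has a profitable deviation, so the profile is not an equilibrium.

No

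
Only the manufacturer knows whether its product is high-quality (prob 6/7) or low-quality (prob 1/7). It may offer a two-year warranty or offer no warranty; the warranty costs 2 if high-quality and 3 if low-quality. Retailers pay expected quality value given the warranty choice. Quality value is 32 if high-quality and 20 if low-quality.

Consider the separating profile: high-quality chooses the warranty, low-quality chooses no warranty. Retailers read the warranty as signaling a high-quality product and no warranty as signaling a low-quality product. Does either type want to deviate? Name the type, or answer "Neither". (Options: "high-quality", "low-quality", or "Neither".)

low-quality

The warranty pays 32; no warranty pays 20.
high-quality: assigned the warranty, nets 32 − 2 = 30; deviating to no warranty nets 20.
low-quality: assigned no warranty, nets 20; deviating to the warranty nets 32 − 3 = 29.
The low-quality type gains 9 by deviating.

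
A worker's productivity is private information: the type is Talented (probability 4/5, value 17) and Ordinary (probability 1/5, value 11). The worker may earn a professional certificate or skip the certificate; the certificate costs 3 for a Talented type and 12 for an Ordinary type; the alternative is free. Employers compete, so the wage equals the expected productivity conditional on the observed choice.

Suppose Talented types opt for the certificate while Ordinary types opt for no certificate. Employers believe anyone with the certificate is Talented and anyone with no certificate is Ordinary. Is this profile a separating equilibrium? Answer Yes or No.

Under these beliefs, the certificate earns wage 17 and no certificate earns wage 11.
Talented: the certificate nets 17 − 3 = 14; no certificate nets 11. Talented prefers the certificate.
Ordinary: the certificate nets 17 − 12 = 5; no certificate nets 11. Ordinary prefers no certificate.
Neither type deviates, so the separating profile is an equilibrium.

Yes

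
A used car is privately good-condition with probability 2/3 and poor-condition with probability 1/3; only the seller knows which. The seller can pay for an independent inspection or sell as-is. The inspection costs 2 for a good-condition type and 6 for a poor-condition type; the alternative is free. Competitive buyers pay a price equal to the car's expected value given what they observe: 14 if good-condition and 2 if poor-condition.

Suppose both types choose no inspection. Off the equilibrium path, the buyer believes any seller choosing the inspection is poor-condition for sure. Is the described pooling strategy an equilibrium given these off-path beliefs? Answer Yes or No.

On path, the buyer holds the prior and pays 2/3·14 + 1/3·2 = 10. Off path (the inspection), believing poor-condition, it pays 2.
good-condition: no inspection nets 10; the inspection nets 2 − 2 = 0. good-condition stays.
poor-condition: no inspection nets 10; the inspection nets 2 − 6 = -4. poor-condition stays.
No type deviates, so pooling is sustained.

Yes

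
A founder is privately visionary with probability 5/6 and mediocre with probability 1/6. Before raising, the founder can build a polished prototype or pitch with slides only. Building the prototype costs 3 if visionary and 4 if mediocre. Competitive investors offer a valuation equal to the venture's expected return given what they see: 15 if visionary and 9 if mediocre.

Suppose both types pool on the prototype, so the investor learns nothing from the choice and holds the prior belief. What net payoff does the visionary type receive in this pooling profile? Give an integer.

Pooled valuation = 5/6·15 + 1/6·9 = 14.
visionary pays cost 3 for the prototype, so net payoff = 14 − 3 = 11.

11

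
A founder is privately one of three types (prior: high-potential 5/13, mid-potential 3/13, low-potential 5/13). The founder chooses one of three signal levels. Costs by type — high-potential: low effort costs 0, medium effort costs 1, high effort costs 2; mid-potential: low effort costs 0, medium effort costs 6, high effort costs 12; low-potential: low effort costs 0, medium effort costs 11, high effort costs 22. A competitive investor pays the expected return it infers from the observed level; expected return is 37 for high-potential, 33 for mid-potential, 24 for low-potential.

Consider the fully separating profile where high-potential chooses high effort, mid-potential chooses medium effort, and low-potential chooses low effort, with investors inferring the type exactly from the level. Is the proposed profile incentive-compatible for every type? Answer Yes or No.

Separating valuations: high effort → 37, medium effort → 33, low effort → 24.
high-potential (assigned high effort): low effort: 24 − 0 = 24; medium effort: 33 − 1 = 32; high effort: 37 − 2 = 35. high-potential stays.
mid-potential (assigned medium effort): low effort: 24 − 0 = 24; medium effort: 33 − 6 = 27; high effort: 37 − 12 = 25. mid-potential stays.
low-potential (assigned low effort): low effort: 24 − 0 = 24; medium effort: 33 − 11 = 22; high effort: 37 − 22 = 15. low-potential stays.
Every type prefers its assigned level; separation holds.

Yes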